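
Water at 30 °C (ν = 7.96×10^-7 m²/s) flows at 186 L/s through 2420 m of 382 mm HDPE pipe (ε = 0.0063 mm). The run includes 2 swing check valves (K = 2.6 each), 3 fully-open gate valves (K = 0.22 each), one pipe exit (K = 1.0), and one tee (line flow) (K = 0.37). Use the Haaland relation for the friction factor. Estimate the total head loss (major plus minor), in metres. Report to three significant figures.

V = 4Q/(πD²) = 1.623 m/s; V²/2g = 0.1342 m
Re = 7.79×10^5, ε/D = 1.65×10^-5 → f = 0.01235 (Haaland)
Major: h_f = f(L/D)·V²/2g = 0.01235·6335·0.1342 = 10.50 m
Minor: ΣK = 7.23; h_m = ΣK·V²/2g = 0.9706 m
Total H_L = 10.50 + 0.9706 = 11.47 m

H_L ≈ 11.5 m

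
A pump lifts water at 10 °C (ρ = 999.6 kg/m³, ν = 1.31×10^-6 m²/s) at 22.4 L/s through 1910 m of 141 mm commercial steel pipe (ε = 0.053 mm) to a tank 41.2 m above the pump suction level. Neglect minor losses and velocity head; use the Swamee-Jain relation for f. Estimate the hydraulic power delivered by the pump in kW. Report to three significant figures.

P_hyd ≈ 14.9 kW

V = 4Q/(πD²) = 1.435 m/s; Re = 1.54×10^5; ε/D = 3.76×10^-4; f = 0.01878
h_f = f(L/D)V²/2g = 26.68 m
Total head H = z + h_f = 41.2 + 26.68 = 67.88 m
P_hyd = ρgQH = 999.6·9.81·0.0224·67.88 = 14.91 kW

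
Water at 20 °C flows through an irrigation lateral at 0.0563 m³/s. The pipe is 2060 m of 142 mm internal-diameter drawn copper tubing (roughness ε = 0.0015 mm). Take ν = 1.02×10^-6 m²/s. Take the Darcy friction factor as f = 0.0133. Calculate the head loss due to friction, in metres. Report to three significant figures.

V = 4Q/(πD²) = 4·0.0563/(π·0.142²) = 3.555 m/s
h_f = f(L/D)V²/(2g) = 0.01330·(2060/0.142)·3.555²/(2·9.81) = 124.3 m

h_f ≈ 124 m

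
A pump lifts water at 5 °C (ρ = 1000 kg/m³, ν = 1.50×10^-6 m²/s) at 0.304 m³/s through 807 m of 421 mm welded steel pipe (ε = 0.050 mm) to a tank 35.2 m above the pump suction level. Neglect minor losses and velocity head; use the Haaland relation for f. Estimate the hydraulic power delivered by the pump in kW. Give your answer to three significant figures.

P_hyd ≈ 125 kW

V = 4Q/(πD²) = 2.184 m/s; Re = 6.13×10^5; ε/D = 1.19×10^-4; f = 0.01417
h_f = f(L/D)V²/2g = 6.603 m
Total head H = z + h_f = 35.2 + 6.603 = 41.80 m
P_hyd = ρgQH = 1000·9.81·0.304·41.80 = 124.7 kW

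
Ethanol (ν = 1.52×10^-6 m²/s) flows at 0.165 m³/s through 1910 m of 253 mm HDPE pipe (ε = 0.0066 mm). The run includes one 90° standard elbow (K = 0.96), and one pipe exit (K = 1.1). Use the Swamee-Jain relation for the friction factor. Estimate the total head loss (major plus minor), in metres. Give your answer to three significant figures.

H_L ≈ 56.3 m

V = 4Q/(πD²) = 3.282 m/s; V²/2g = 0.5490 m
Re = 5.46×10^5, ε/D = 2.61×10^-5 → f = 0.01331 (Swamee-Jain)
Major: h_f = f(L/D)·V²/2g = 0.01331·7549·0.5490 = 55.19 m
Minor: ΣK = 2.06; h_m = ΣK·V²/2g = 1.131 m
Total H_L = 55.19 + 1.131 = 56.32 m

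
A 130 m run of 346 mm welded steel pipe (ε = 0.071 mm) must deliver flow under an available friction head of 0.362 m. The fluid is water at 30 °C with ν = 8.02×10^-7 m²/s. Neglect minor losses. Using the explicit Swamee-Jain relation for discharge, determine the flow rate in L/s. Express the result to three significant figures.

Q ≈ 104 L/s

Swamee-Jain (Type II): Q = -0.965·√(gD⁵h_f/L)·ln[ε/(3.7D) + √(3.17ν²L/(gD³h_f))]
√(gD⁵h_f/L) = √(9.81·0.346⁵·0.362/130) = 0.01164
ε/(3.7D) = 5.55×10^-5; √(3.17ν²L/(gD³h_f)) = 4.24×10^-5
Q = -0.965·0.01164·ln(9.791×10^-5) = 0.1037 m³/s
Check: V = 1.10 m/s, Re = 4.76×10^5, f = 0.01563, h_f = 0.364 m ≈ 0.362 m ✓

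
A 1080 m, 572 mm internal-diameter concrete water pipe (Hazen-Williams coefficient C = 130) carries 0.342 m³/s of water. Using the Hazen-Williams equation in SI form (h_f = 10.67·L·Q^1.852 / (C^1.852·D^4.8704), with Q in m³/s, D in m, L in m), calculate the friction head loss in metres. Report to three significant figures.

h_f = 10.67·1080·0.342^1.852 / (130^1.852·0.572^4.8704) = 2.919 m

h_f ≈ 2.92 m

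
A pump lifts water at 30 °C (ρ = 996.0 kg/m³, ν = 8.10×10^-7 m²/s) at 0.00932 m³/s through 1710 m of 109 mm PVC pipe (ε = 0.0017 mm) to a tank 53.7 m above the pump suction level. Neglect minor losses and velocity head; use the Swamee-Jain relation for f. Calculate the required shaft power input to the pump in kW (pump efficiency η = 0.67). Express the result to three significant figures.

V = 4Q/(πD²) = 0.9988 m/s; Re = 1.34×10^5; ε/D = 1.56×10^-5; f = 0.01692
h_f = f(L/D)V²/2g = 13.50 m
Total head H = z + h_f = 53.7 + 13.50 = 67.20 m
P_hyd = ρgQH = 996.0·9.81·0.00932·67.20 = 6.119 kW
P_shaft = P_hyd/η = 6.119/0.67 = 9.133 kW

P_shaft ≈ 9.13 kW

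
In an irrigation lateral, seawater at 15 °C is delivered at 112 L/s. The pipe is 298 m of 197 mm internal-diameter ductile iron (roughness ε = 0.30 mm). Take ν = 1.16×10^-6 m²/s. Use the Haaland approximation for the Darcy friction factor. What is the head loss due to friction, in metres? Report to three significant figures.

V = 4Q/(πD²) = 4·0.112/(π·0.197²) = 3.674 m/s
Re = VD/ν = 3.674·0.197/1.16×10^-6 = 6.24×10^5 → turbulent
ε/D = 0.30/197 = 0.00152
Haaland: f = 0.02217
h_f = f(L/D)V²/(2g) = 0.02217·(298/0.197)·3.674²/(2·9.81) = 23.08 m

h_f ≈ 23.1 m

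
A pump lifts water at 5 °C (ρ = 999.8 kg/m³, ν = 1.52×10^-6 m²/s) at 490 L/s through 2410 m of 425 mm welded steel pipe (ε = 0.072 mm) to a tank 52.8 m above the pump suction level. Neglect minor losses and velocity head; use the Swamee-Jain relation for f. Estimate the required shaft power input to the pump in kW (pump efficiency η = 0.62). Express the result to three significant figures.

V = 4Q/(πD²) = 3.454 m/s; Re = 9.66×10^5; ε/D = 1.69×10^-4; f = 0.01445
h_f = f(L/D)V²/2g = 49.84 m
Total head H = z + h_f = 52.8 + 49.84 = 102.6 m
P_hyd = ρgQH = 999.8·9.81·0.490·102.6 = 493.3 kW
P_shaft = P_hyd/η = 493.3/0.62 = 795.6 kW

P_shaft ≈ 796 kW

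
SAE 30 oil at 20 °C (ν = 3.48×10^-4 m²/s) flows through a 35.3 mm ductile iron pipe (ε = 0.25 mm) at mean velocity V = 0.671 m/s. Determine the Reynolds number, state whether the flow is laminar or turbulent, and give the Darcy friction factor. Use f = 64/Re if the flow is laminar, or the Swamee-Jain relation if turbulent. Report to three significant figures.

Re = VD/ν = 0.6710·0.0353/3.48×10^-4 = 68.1
Re < 2300 → laminar → f = 64/Re = 0.9403

Re ≈ 68.1; laminar; f = 64/Re ≈ 0.940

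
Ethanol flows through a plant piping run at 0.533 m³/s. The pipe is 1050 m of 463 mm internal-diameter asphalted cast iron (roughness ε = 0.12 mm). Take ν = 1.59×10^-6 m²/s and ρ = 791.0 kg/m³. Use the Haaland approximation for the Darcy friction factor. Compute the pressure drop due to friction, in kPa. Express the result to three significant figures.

Δp ≈ 137 kPa

V = 4Q/(πD²) = 4·0.533/(π·0.463²) = 3.166 m/s
Re = VD/ν = 3.166·0.463/1.59×10^-6 = 9.22×10^5 → turbulent
ε/D = 0.12/463 = 2.59×10^-4
Haaland: f = 0.01527
h_f = f(L/D)V²/(2g) = 0.01527·(1050/0.463)·3.166²/(2·9.81) = 17.69 m
Δp = ρg·h_f = 791.0·9.81·17.69 = 137.3 kPa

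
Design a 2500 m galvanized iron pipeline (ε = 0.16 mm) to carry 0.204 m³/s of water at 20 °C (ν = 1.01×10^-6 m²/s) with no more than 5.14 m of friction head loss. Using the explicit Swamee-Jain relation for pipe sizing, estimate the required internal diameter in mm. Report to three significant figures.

D ≈ 496 mm

Swamee-Jain (Type III): D = 0.66·[ε^1.25·(LQ²/(gh_f))^4.75 + ν·Q^9.4·(L/(gh_f))^5.2]^0.04
LQ²/(gh_f) = 2.063; L/(gh_f) = 49.58
Term 1 = ε^1.25·(…)^4.75 = 5.61×10^-4; Term 2 = ν·Q^9.4·(…)^5.2 = 2.14×10^-4
D = 0.66·(5.61×10^-4 + 2.14×10^-4)^0.04 = 0.4956 m = 496 mm
Check: V = 1.06 m/s, Re = 5.19×10^5, f = 0.01651, h_f = 4.75 m ≈ 5.14 m ✓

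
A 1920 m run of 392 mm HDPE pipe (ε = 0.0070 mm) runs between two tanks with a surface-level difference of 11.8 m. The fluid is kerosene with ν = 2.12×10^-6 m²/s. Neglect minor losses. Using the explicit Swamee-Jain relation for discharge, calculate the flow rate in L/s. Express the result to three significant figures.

Q ≈ 219 L/s

Swamee-Jain (Type II): Q = -0.965·√(gD⁵h_f/L)·ln[ε/(3.7D) + √(3.17ν²L/(gD³h_f))]
√(gD⁵h_f/L) = √(9.81·0.392⁵·11.8/1920) = 0.02362
ε/(3.7D) = 4.83×10^-6; √(3.17ν²L/(gD³h_f)) = 6.26×10^-5
Q = -0.965·0.02362·ln(6.746×10^-5) = 0.2189 m³/s
Check: V = 1.81 m/s, Re = 3.35×10^5, f = 0.01430, h_f = 11.7 m ≈ 11.8 m ✓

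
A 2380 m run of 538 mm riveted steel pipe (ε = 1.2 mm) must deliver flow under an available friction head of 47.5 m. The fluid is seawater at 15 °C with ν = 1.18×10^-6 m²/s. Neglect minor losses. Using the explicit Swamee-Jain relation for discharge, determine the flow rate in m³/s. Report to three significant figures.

Swamee-Jain (Type II): Q = -0.965·√(gD⁵h_f/L)·ln[ε/(3.7D) + √(3.17ν²L/(gD³h_f))]
√(gD⁵h_f/L) = √(9.81·0.538⁵·47.5/2380) = 0.09394
ε/(3.7D) = 6.03×10^-4; √(3.17ν²L/(gD³h_f)) = 1.20×10^-5
Q = -0.965·0.09394·ln(6.149×10^-4) = 0.6703 m³/s
Check: V = 2.95 m/s, Re = 1.34×10^6, f = 0.02430, h_f = 47.6 m ≈ 47.5 m ✓

Q ≈ 0.670 m³/s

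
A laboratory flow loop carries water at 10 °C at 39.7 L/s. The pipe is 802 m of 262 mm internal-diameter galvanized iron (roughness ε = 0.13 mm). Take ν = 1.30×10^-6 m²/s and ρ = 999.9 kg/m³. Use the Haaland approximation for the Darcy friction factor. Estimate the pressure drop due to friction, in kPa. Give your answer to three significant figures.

Δp ≈ 15.9 kPa

V = 4Q/(πD²) = 4·0.0397/(π·0.262²) = 0.7364 m/s
Re = VD/ν = 0.7364·0.262/1.30×10^-6 = 1.48×10^5 → turbulent
ε/D = 0.13/262 = 4.96×10^-4
Haaland: f = 0.01915
h_f = f(L/D)V²/(2g) = 0.01915·(802/0.262)·0.7364²/(2·9.81) = 1.620 m
Δp = ρg·h_f = 999.9·9.81·1.620 = 15.89 kPa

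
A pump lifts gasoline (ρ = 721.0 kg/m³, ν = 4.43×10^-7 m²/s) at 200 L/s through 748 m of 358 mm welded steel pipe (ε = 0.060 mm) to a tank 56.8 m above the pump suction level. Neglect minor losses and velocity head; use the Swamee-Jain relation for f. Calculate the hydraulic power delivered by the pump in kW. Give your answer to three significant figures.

V = 4Q/(πD²) = 1.987 m/s; Re = 1.61×10^6; ε/D = 1.68×10^-4; f = 0.01404
h_f = f(L/D)V²/2g = 5.901 m
Total head H = z + h_f = 56.8 + 5.901 = 62.70 m
P_hyd = ρgQH = 721.0·9.81·0.200·62.70 = 88.70 kW

P_hyd ≈ 88.7 kW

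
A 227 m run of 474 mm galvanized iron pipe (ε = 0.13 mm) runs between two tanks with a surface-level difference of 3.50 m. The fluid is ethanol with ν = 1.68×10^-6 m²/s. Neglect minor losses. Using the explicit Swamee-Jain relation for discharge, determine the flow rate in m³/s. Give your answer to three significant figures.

Q ≈ 0.536 m³/s

Swamee-Jain (Type II): Q = -0.965·√(gD⁵h_f/L)·ln[ε/(3.7D) + √(3.17ν²L/(gD³h_f))]
√(gD⁵h_f/L) = √(9.81·0.474⁵·3.50/227) = 0.06016
ε/(3.7D) = 7.41×10^-5; √(3.17ν²L/(gD³h_f)) = 2.36×10^-5
Q = -0.965·0.06016·ln(9.769×10^-5) = 0.5360 m³/s
Check: V = 3.04 m/s, Re = 8.57×10^5, f = 0.01564, h_f = 3.52 m ≈ 3.50 m ✓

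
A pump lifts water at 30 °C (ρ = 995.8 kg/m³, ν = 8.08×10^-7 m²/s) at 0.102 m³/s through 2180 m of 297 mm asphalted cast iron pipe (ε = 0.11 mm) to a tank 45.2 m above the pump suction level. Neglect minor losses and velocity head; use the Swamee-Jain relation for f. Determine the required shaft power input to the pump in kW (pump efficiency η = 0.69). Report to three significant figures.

V = 4Q/(πD²) = 1.472 m/s; Re = 5.41×10^5; ε/D = 3.70×10^-4; f = 0.01683
h_f = f(L/D)V²/2g = 13.65 m
Total head H = z + h_f = 45.2 + 13.65 = 58.85 m
P_hyd = ρgQH = 995.8·9.81·0.102·58.85 = 58.64 kW
P_shaft = P_hyd/η = 58.64/0.69 = 84.98 kW

P_shaft ≈ 85.0 kW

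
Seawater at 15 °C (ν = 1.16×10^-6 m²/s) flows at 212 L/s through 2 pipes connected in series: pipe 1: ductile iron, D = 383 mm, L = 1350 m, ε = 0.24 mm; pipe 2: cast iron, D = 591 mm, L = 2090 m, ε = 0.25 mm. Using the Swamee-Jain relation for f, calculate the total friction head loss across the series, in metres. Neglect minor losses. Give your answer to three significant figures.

H ≈ 13.1 m

Pipe 1: V = 1.840 m/s, Re = 6.08×10^5, ε/D = 6.27×10^-4, f = 0.01838, h_1 = f(L/D)V²/2g = 11.18 m
Pipe 2: V = 0.7728 m/s, Re = 3.94×10^5, ε/D = 4.23×10^-4, f = 0.01753, h_2 = f(L/D)V²/2g = 1.887 m
Series → Q common, losses add: H = Σh = 13.07 m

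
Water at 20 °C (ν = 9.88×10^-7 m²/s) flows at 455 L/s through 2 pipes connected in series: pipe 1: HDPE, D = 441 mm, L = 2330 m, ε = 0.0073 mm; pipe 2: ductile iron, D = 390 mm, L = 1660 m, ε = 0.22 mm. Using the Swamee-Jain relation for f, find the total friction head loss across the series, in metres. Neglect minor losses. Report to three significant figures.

H ≈ 82.8 m

Pipe 1: V = 2.979 m/s, Re = 1.33×10^6, ε/D = 1.66×10^-5, f = 0.01154, h_1 = f(L/D)V²/2g = 27.57 m
Pipe 2: V = 3.809 m/s, Re = 1.50×10^6, ε/D = 5.64×10^-4, f = 0.01755, h_2 = f(L/D)V²/2g = 55.24 m
Series → Q common, losses add: H = Σh = 82.82 m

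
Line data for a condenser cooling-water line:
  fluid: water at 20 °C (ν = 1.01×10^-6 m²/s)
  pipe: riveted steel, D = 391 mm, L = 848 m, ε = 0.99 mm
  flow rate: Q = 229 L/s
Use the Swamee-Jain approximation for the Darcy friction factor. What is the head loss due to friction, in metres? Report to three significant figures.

V = 4Q/(πD²) = 4·0.229/(π·0.391²) = 1.907 m/s
Re = VD/ν = 1.907·0.391/1.01×10^-6 = 7.38×10^5 → turbulent
ε/D = 0.99/391 = 0.00253
Swamee-Jain: f = 0.02526
h_f = f(L/D)V²/(2g) = 0.02526·(848/0.391)·1.907²/(2·9.81) = 10.16 m

h_f ≈ 10.2 m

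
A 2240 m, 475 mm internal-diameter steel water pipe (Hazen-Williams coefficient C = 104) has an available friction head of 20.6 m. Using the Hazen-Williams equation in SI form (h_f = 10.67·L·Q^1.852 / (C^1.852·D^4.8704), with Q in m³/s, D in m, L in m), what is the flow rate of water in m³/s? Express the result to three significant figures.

Rearranging: Q = [h_f·C^1.852·D^4.8704 / (10.67·L)]^(1/1.852)
Q = [20.6·104^1.852·0.475^4.8704 / (10.67·2240)]^0.540 = 0.3251 m³/s

Q ≈ 0.325 m³/s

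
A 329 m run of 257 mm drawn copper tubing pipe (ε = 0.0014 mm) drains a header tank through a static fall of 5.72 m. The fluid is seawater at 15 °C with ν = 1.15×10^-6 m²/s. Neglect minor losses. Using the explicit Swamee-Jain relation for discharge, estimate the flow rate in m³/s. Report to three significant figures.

Q ≈ 0.135 m³/s

Swamee-Jain (Type II): Q = -0.965·√(gD⁵h_f/L)·ln[ε/(3.7D) + √(3.17ν²L/(gD³h_f))]
√(gD⁵h_f/L) = √(9.81·0.257⁵·5.72/329) = 0.01383
ε/(3.7D) = 1.47×10^-6; √(3.17ν²L/(gD³h_f)) = 3.81×10^-5
Q = -0.965·0.01383·ln(3.953×10^-5) = 0.1353 m³/s
Check: V = 2.61 m/s, Re = 5.83×10^5, f = 0.01284, h_f = 5.70 m ≈ 5.72 m ✓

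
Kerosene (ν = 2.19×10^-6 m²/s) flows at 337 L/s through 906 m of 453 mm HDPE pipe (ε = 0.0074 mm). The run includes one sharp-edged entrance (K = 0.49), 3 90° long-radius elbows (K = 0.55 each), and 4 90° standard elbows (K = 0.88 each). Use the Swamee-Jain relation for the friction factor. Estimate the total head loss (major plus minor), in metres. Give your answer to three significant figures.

H_L ≈ 7.36 m

V = 4Q/(πD²) = 2.091 m/s; V²/2g = 0.2228 m
Re = 4.33×10^5, ε/D = 1.63×10^-5 → f = 0.01367 (Swamee-Jain)
Major: h_f = f(L/D)·V²/2g = 0.01367·2000·0.2228 = 6.095 m
Minor: ΣK = 5.66; h_m = ΣK·V²/2g = 1.261 m
Total H_L = 6.095 + 1.261 = 7.356 m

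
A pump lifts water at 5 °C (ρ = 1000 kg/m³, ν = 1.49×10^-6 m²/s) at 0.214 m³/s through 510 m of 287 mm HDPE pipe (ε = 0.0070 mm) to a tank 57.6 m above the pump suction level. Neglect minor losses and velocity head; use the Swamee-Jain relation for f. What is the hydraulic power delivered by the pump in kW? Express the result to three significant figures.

V = 4Q/(πD²) = 3.308 m/s; Re = 6.37×10^5; ε/D = 2.44×10^-5; f = 0.01298
h_f = f(L/D)V²/2g = 12.86 m
Total head H = z + h_f = 57.6 + 12.86 = 70.46 m
P_hyd = ρgQH = 1000·9.81·0.214·70.46 = 147.9 kW

P_hyd ≈ 148 kW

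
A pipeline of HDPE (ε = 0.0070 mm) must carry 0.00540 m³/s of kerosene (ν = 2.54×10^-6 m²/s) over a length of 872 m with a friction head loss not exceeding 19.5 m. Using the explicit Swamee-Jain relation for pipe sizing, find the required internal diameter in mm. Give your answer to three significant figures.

D ≈ 76.0 mm

Swamee-Jain (Type III): D = 0.66·[ε^1.25·(LQ²/(gh_f))^4.75 + ν·Q^9.4·(L/(gh_f))^5.2]^0.04
LQ²/(gh_f) = 1.329×10^-4; L/(gh_f) = 4.558
Term 1 = ε^1.25·(…)^4.75 = 1.39×10^-25; Term 2 = ν·Q^9.4·(…)^5.2 = 3.27×10^-24
D = 0.66·(1.39×10^-25 + 3.27×10^-24)^0.04 = 0.07601 m = 76.0 mm
Check: V = 1.19 m/s, Re = 3.56×10^4, f = 0.02275, h_f = 18.8 m ≈ 19.5 m ✓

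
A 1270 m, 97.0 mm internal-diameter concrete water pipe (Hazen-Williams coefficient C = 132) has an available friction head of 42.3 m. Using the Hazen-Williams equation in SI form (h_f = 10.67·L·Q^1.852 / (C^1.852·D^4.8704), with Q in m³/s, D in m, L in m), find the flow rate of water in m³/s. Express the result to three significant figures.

Rearranging: Q = [h_f·C^1.852·D^4.8704 / (10.67·L)]^(1/1.852)
Q = [42.3·132^1.852·0.0970^4.8704 / (10.67·1270)]^0.540 = 0.01268 m³/s

Q ≈ 0.0127 m³/s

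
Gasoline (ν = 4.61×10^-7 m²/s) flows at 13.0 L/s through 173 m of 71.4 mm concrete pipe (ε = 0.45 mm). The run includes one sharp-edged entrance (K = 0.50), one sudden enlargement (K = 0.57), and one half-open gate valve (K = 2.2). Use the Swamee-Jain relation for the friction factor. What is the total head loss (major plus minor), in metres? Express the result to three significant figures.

V = 4Q/(πD²) = 3.247 m/s; V²/2g = 0.5373 m
Re = 5.03×10^5, ε/D = 0.00630 → f = 0.03287 (Swamee-Jain)
Major: h_f = f(L/D)·V²/2g = 0.03287·2423·0.5373 = 42.79 m
Minor: ΣK = 3.27; h_m = ΣK·V²/2g = 1.757 m
Total H_L = 42.79 + 1.757 = 44.54 m

H_L ≈ 44.5 m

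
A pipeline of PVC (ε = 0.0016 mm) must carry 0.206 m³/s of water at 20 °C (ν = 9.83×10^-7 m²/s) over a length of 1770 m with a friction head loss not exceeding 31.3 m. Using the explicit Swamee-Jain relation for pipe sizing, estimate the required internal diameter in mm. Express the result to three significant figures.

D ≈ 302 mm

Swamee-Jain (Type III): D = 0.66·[ε^1.25·(LQ²/(gh_f))^4.75 + ν·Q^9.4·(L/(gh_f))^5.2]^0.04
LQ²/(gh_f) = 0.2446; L/(gh_f) = 5.764
Term 1 = ε^1.25·(…)^4.75 = 7.09×10^-11; Term 2 = ν·Q^9.4·(…)^5.2 = 3.15×10^-9
D = 0.66·(7.09×10^-11 + 3.15×10^-9)^0.04 = 0.3019 m = 302 mm
Check: V = 2.88 m/s, Re = 8.84×10^5, f = 0.01198, h_f = 29.6 m ≈ 31.3 m ✓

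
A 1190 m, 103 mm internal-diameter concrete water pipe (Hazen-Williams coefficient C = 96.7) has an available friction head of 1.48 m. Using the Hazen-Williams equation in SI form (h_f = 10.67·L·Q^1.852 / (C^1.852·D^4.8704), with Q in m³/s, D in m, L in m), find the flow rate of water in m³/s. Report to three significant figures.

Rearranging: Q = [h_f·C^1.852·D^4.8704 / (10.67·L)]^(1/1.852)
Q = [1.48·96.7^1.852·0.103^4.8704 / (10.67·1190)]^0.540 = 0.001843 m³/s

Q ≈ 0.00184 m³/s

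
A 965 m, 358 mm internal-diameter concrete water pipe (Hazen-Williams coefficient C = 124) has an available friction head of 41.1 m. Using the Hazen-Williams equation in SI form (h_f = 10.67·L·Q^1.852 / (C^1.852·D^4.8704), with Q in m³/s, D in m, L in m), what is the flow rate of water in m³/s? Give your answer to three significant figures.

Q ≈ 0.422 m³/s

Rearranging: Q = [h_f·C^1.852·D^4.8704 / (10.67·L)]^(1/1.852)
Q = [41.1·124^1.852·0.358^4.8704 / (10.67·965)]^0.540 = 0.4216 m³/s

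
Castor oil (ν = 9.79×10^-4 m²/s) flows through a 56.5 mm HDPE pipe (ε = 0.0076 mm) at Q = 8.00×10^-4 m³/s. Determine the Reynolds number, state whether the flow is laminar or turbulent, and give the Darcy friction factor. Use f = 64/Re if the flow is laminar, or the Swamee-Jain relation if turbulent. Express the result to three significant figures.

V = 4Q/(πD²) = 0.3191 m/s
Re = VD/ν = 0.3191·0.0565/9.79×10^-4 = 18.4
Re < 2300 → laminar → f = 64/Re = 3.475

Re ≈ 18.4; laminar; f = 64/Re ≈ 3.48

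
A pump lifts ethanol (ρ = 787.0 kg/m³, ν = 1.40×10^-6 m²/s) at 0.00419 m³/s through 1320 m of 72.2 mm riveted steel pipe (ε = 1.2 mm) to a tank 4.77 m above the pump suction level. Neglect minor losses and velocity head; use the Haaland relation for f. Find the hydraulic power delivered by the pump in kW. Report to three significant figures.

P_hyd ≈ 1.61 kW

V = 4Q/(πD²) = 1.023 m/s; Re = 5.28×10^4; ε/D = 0.0166; f = 0.04624
h_f = f(L/D)V²/2g = 45.13 m
Total head H = z + h_f = 4.77 + 45.13 = 49.90 m
P_hyd = ρgQH = 787.0·9.81·0.00419·49.90 = 1.614 kW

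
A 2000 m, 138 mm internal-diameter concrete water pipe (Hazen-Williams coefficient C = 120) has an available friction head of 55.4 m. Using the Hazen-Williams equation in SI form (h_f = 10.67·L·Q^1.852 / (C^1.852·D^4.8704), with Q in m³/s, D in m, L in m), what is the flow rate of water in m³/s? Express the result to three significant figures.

Rearranging: Q = [h_f·C^1.852·D^4.8704 / (10.67·L)]^(1/1.852)
Q = [55.4·120^1.852·0.138^4.8704 / (10.67·2000)]^0.540 = 0.02637 m³/s

Q ≈ 0.0264 m³/s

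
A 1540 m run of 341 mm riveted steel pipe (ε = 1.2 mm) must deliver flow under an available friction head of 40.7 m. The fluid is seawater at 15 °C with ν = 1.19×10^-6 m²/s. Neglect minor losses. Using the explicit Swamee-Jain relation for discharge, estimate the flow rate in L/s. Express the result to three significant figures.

Swamee-Jain (Type II): Q = -0.965·√(gD⁵h_f/L)·ln[ε/(3.7D) + √(3.17ν²L/(gD³h_f))]
√(gD⁵h_f/L) = √(9.81·0.341⁵·40.7/1540) = 0.03457
ε/(3.7D) = 9.51×10^-4; √(3.17ν²L/(gD³h_f)) = 2.09×10^-5
Q = -0.965·0.03457·ln(9.720×10^-4) = 0.2314 m³/s
Check: V = 2.53 m/s, Re = 7.26×10^5, f = 0.02763, h_f = 40.8 m ≈ 40.7 m ✓

Q ≈ 231 L/s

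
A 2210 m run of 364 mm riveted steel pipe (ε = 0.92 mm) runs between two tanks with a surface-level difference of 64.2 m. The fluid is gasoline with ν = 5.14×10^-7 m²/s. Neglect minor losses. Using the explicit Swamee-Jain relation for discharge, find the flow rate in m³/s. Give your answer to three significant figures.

Swamee-Jain (Type II): Q = -0.965·√(gD⁵h_f/L)·ln[ε/(3.7D) + √(3.17ν²L/(gD³h_f))]
√(gD⁵h_f/L) = √(9.81·0.364⁵·64.2/2210) = 0.04267
ε/(3.7D) = 6.83×10^-4; √(3.17ν²L/(gD³h_f)) = 7.81×10^-6
Q = -0.965·0.04267·ln(6.909×10^-4) = 0.2997 m³/s
Check: V = 2.88 m/s, Re = 2.04×10^6, f = 0.02507, h_f = 64.3 m ≈ 64.2 m ✓

Q ≈ 0.300 m³/s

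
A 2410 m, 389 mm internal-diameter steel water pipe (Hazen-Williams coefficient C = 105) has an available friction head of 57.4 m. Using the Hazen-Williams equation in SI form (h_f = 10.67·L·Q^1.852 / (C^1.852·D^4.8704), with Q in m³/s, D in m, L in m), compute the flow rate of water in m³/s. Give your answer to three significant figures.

Q ≈ 0.325 m³/s

Rearranging: Q = [h_f·C^1.852·D^4.8704 / (10.67·L)]^(1/1.852)
Q = [57.4·105^1.852·0.389^4.8704 / (10.67·2410)]^0.540 = 0.3245 m³/s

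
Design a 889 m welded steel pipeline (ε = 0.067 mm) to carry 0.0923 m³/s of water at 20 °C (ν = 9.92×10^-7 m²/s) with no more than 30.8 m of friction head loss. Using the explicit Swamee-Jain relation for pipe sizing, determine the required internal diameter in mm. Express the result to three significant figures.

D ≈ 205 mm

Swamee-Jain (Type III): D = 0.66·[ε^1.25·(LQ²/(gh_f))^4.75 + ν·Q^9.4·(L/(gh_f))^5.2]^0.04
LQ²/(gh_f) = 0.02507; L/(gh_f) = 2.942
Term 1 = ε^1.25·(…)^4.75 = 1.51×10^-13; Term 2 = ν·Q^9.4·(…)^5.2 = 5.09×10^-14
D = 0.66·(1.51×10^-13 + 5.09×10^-14)^0.04 = 0.2050 m = 205 mm
Check: V = 2.80 m/s, Re = 5.78×10^5, f = 0.01643, h_f = 28.4 m ≈ 30.8 m ✓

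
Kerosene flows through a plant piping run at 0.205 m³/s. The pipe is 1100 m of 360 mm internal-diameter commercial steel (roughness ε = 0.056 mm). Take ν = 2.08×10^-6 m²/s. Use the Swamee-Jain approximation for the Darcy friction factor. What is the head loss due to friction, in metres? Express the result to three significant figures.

V = 4Q/(πD²) = 4·0.205/(π·0.360²) = 2.014 m/s
Re = VD/ν = 2.014·0.360/2.08×10^-6 = 3.49×10^5 → turbulent
ε/D = 0.056/360 = 1.56×10^-4
Swamee-Jain: f = 0.01566
h_f = f(L/D)V²/(2g) = 0.01566·(1100/0.360)·2.014²/(2·9.81) = 9.893 m

h_f ≈ 9.89 m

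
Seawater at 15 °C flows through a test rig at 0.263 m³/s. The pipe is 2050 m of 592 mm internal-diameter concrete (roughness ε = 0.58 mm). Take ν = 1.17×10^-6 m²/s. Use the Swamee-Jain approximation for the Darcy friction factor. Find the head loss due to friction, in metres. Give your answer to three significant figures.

V = 4Q/(πD²) = 4·0.263/(π·0.592²) = 0.9555 m/s
Re = VD/ν = 0.9555·0.592/1.17×10^-6 = 4.83×10^5 → turbulent
ε/D = 0.58/592 = 9.80×10^-4
Swamee-Jain: f = 0.02029
h_f = f(L/D)V²/(2g) = 0.02029·(2050/0.592)·0.9555²/(2·9.81) = 3.269 m

h_f ≈ 3.27 m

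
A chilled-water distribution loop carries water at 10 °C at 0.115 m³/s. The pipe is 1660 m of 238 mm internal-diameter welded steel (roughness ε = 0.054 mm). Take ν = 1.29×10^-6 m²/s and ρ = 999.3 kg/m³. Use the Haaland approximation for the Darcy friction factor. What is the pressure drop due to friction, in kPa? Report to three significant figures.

V = 4Q/(πD²) = 4·0.115/(π·0.238²) = 2.585 m/s
Re = VD/ν = 2.585·0.238/1.29×10^-6 = 4.77×10^5 → turbulent
ε/D = 0.054/238 = 2.27×10^-4
Haaland: f = 0.01559
h_f = f(L/D)V²/(2g) = 0.01559·(1660/0.238)·2.585²/(2·9.81) = 37.04 m
Δp = ρg·h_f = 999.3·9.81·37.04 = 363.1 kPa

Δp ≈ 363 kPa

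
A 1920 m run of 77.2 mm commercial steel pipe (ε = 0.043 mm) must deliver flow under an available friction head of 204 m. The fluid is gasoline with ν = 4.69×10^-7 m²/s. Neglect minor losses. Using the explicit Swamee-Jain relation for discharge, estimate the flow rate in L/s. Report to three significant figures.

Swamee-Jain (Type II): Q = -0.965·√(gD⁵h_f/L)·ln[ε/(3.7D) + √(3.17ν²L/(gD³h_f))]
√(gD⁵h_f/L) = √(9.81·0.0772⁵·204/1920) = 0.001691
ε/(3.7D) = 1.51×10^-4; √(3.17ν²L/(gD³h_f)) = 3.81×10^-5
Q = -0.965·0.001691·ln(1.887×10^-4) = 0.01399 m³/s
Check: V = 2.99 m/s, Re = 4.92×10^5, f = 0.01814, h_f = 205 m ≈ 204 m ✓

Q ≈ 14.0 L/s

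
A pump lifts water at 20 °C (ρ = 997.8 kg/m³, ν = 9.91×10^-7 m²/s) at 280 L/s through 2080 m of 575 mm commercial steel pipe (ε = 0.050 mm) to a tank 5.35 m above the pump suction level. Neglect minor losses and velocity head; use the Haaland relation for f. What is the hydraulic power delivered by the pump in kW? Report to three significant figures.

V = 4Q/(πD²) = 1.078 m/s; Re = 6.26×10^5; ε/D = 8.70×10^-5; f = 0.01375
h_f = f(L/D)V²/2g = 2.948 m
Total head H = z + h_f = 5.35 + 2.948 = 8.298 m
P_hyd = ρgQH = 997.8·9.81·0.280·8.298 = 22.74 kW

P_hyd ≈ 22.7 kW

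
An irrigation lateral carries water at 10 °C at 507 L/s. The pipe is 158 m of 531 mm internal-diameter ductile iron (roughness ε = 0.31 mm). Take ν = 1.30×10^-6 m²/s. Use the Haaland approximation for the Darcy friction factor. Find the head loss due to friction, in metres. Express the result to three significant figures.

V = 4Q/(πD²) = 4·0.507/(π·0.531²) = 2.289 m/s
Re = VD/ν = 2.289·0.531/1.30×10^-6 = 9.35×10^5 → turbulent
ε/D = 0.31/531 = 5.84×10^-4
Haaland: f = 0.01775
h_f = f(L/D)V²/(2g) = 0.01775·(158/0.531)·2.289²/(2·9.81) = 1.411 m

h_f ≈ 1.41 m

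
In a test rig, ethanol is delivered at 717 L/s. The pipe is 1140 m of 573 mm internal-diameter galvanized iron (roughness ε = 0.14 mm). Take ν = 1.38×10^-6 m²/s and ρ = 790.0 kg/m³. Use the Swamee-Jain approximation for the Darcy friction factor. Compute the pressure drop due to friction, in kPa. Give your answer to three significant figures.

V = 4Q/(πD²) = 4·0.717/(π·0.573²) = 2.780 m/s
Re = VD/ν = 2.780·0.573/1.38×10^-6 = 1.15×10^6 → turbulent
ε/D = 0.14/573 = 2.44×10^-4
Swamee-Jain: f = 0.01513
h_f = f(L/D)V²/(2g) = 0.01513·(1140/0.573)·2.780²/(2·9.81) = 11.86 m
Δp = ρg·h_f = 790.0·9.81·11.86 = 91.92 kPa

Δp ≈ 91.9 kPa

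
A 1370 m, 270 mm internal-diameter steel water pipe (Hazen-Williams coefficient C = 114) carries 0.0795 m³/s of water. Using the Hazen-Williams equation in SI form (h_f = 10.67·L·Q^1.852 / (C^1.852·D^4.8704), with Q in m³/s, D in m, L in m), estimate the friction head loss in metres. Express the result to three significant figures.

h_f = 10.67·1370·0.0795^1.852 / (114^1.852·0.270^4.8704) = 12.26 m

h_f ≈ 12.3 m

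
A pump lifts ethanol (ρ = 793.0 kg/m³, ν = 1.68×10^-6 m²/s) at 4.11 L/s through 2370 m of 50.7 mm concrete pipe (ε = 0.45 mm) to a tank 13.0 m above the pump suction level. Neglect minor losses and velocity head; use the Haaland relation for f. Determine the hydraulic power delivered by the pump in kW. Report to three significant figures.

P_hyd ≈ 12.2 kW

V = 4Q/(πD²) = 2.036 m/s; Re = 6.14×10^4; ε/D = 0.00888; f = 0.03746
h_f = f(L/D)V²/2g = 369.9 m
Total head H = z + h_f = 13.0 + 369.9 = 382.9 m
P_hyd = ρgQH = 793.0·9.81·0.00411·382.9 = 12.24 kW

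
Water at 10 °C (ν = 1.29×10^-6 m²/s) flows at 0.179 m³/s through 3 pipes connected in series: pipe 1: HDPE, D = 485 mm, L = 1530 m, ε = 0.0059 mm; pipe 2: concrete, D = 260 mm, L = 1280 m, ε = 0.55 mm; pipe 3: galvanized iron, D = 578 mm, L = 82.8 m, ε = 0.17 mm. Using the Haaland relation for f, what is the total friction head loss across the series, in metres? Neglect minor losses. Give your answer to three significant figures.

H ≈ 70.8 m

Pipe 1: V = 0.9689 m/s, Re = 3.64×10^5, ε/D = 1.22×10^-5, f = 0.01395, h_1 = f(L/D)V²/2g = 2.105 m
Pipe 2: V = 3.371 m/s, Re = 6.80×10^5, ε/D = 0.00212, f = 0.02405, h_2 = f(L/D)V²/2g = 68.60 m
Pipe 3: V = 0.6822 m/s, Re = 3.06×10^5, ε/D = 2.94×10^-4, f = 0.01673, h_3 = f(L/D)V²/2g = 0.05686 m
Series → Q common, losses add: H = Σh = 70.76 m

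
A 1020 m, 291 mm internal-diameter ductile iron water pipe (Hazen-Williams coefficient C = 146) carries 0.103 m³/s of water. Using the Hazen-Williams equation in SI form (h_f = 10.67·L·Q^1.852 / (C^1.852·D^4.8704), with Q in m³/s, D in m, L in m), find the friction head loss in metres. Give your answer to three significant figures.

h_f ≈ 6.47 m

h_f = 10.67·1020·0.103^1.852 / (146^1.852·0.291^4.8704) = 6.475 m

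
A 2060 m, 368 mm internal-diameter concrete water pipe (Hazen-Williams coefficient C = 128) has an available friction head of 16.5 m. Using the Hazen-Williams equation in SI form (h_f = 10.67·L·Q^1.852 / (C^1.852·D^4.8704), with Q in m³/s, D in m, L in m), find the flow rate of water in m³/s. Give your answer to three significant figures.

Q ≈ 0.190 m³/s

Rearranging: Q = [h_f·C^1.852·D^4.8704 / (10.67·L)]^(1/1.852)
Q = [16.5·128^1.852·0.368^4.8704 / (10.67·2060)]^0.540 = 0.1898 m³/s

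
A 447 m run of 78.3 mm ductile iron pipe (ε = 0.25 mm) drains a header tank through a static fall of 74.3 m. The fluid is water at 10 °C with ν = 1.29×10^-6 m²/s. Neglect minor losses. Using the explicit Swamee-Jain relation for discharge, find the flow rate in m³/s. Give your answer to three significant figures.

Q ≈ 0.0147 m³/s

Swamee-Jain (Type II): Q = -0.965·√(gD⁵h_f/L)·ln[ε/(3.7D) + √(3.17ν²L/(gD³h_f))]
√(gD⁵h_f/L) = √(9.81·0.0783⁵·74.3/447) = 0.002191
ε/(3.7D) = 8.63×10^-4; √(3.17ν²L/(gD³h_f)) = 8.21×10^-5
Q = -0.965·0.002191·ln(9.450×10^-4) = 0.01472 m³/s
Check: V = 3.06 m/s, Re = 1.86×10^5, f = 0.02751, h_f = 74.8 m ≈ 74.3 m ✓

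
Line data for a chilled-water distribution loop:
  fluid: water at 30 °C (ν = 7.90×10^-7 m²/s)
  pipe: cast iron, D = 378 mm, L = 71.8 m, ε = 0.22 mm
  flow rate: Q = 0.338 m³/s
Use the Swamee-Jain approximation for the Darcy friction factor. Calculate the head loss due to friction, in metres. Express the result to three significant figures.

h_f ≈ 1.55 m

V = 4Q/(πD²) = 4·0.338/(π·0.378²) = 3.012 m/s
Re = VD/ν = 3.012·0.378/7.90×10^-7 = 1.44×10^6 → turbulent
ε/D = 0.22/378 = 5.82×10^-4
Swamee-Jain: f = 0.01768
h_f = f(L/D)V²/(2g) = 0.01768·(71.8/0.378)·3.012²/(2·9.81) = 1.553 m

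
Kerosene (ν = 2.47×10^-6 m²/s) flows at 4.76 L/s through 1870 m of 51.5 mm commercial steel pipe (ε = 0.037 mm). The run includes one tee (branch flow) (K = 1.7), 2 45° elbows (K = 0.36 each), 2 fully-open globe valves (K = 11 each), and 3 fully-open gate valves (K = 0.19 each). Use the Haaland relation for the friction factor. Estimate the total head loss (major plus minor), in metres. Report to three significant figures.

H_L ≈ 230 m

V = 4Q/(πD²) = 2.285 m/s; V²/2g = 0.2661 m
Re = 4.76×10^4, ε/D = 7.18×10^-4 → f = 0.02309 (Haaland)
Major: h_f = f(L/D)·V²/2g = 0.02309·36311·0.2661 = 223.1 m
Minor: ΣK = 25.0; h_m = ΣK·V²/2g = 6.651 m
Total H_L = 223.1 + 6.651 = 229.8 m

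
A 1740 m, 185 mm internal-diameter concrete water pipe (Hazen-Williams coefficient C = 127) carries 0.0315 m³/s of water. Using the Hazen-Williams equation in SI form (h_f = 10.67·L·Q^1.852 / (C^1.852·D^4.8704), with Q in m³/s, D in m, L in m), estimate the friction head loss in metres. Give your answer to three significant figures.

h_f ≈ 14.5 m

h_f = 10.67·1740·0.0315^1.852 / (127^1.852·0.185^4.8704) = 14.47 m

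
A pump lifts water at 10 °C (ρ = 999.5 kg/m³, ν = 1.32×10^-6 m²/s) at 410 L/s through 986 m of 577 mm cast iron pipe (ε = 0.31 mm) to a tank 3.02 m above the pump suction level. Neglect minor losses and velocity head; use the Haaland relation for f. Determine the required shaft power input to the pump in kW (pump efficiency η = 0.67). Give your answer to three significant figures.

V = 4Q/(πD²) = 1.568 m/s; Re = 6.85×10^5; ε/D = 5.37×10^-4; f = 0.01760
h_f = f(L/D)V²/2g = 3.770 m
Total head H = z + h_f = 3.02 + 3.770 = 6.790 m
P_hyd = ρgQH = 999.5·9.81·0.410·6.790 = 27.30 kW
P_shaft = P_hyd/η = 27.30/0.67 = 40.74 kW

P_shaft ≈ 40.7 kW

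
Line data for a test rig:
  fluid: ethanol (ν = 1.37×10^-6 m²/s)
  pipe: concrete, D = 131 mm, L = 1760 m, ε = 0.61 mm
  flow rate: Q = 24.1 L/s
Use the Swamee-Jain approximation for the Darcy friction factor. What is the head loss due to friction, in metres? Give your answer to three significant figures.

V = 4Q/(πD²) = 4·0.0241/(π·0.131²) = 1.788 m/s
Re = VD/ν = 1.788·0.131/1.37×10^-6 = 1.71×10^5 → turbulent
ε/D = 0.61/131 = 0.00466
Swamee-Jain: f = 0.03050
h_f = f(L/D)V²/(2g) = 0.03050·(1760/0.131)·1.788²/(2·9.81) = 66.77 m

h_f ≈ 66.8 m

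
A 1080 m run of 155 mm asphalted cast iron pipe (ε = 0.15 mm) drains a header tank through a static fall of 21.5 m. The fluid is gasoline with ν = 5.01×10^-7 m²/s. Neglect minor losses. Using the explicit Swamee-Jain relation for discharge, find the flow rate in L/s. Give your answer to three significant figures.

Swamee-Jain (Type II): Q = -0.965·√(gD⁵h_f/L)·ln[ε/(3.7D) + √(3.17ν²L/(gD³h_f))]
√(gD⁵h_f/L) = √(9.81·0.155⁵·21.5/1080) = 0.004180
ε/(3.7D) = 2.62×10^-4; √(3.17ν²L/(gD³h_f)) = 3.31×10^-5
Q = -0.965·0.004180·ln(2.946×10^-4) = 0.03279 m³/s
Check: V = 1.74 m/s, Re = 5.38×10^5, f = 0.02017, h_f = 21.6 m ≈ 21.5 m ✓

Q ≈ 32.8 L/s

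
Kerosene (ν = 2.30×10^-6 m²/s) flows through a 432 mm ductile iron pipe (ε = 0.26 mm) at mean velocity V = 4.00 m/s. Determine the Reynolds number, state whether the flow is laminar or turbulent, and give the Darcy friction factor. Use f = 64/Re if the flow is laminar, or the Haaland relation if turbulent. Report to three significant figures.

Re = VD/ν = 4.000·0.432/2.30×10^-6 = 7.51×10^5
Re > 4000 → turbulent; ε/D = 6.02×10^-4
Haaland: f = 0.01796

Re ≈ 7.51×10^5; turbulent; f ≈ 0.0180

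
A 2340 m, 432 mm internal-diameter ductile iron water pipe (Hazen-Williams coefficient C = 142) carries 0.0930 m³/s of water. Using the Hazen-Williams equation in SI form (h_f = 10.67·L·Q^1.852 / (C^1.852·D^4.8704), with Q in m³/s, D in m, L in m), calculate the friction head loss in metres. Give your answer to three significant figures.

h_f = 10.67·2340·0.0930^1.852 / (142^1.852·0.432^4.8704) = 1.889 m

h_f ≈ 1.89 m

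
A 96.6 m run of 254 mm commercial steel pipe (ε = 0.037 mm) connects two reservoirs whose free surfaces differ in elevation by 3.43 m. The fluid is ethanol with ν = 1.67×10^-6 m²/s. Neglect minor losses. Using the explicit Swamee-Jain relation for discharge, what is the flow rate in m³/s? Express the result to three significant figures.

Q ≈ 0.175 m³/s

Swamee-Jain (Type II): Q = -0.965·√(gD⁵h_f/L)·ln[ε/(3.7D) + √(3.17ν²L/(gD³h_f))]
√(gD⁵h_f/L) = √(9.81·0.254⁵·3.43/96.6) = 0.01919
ε/(3.7D) = 3.94×10^-5; √(3.17ν²L/(gD³h_f)) = 3.94×10^-5
Q = -0.965·0.01919·ln(7.873×10^-5) = 0.1750 m³/s
Check: V = 3.45 m/s, Re = 5.25×10^5, f = 0.01490, h_f = 3.44 m ≈ 3.43 m ✓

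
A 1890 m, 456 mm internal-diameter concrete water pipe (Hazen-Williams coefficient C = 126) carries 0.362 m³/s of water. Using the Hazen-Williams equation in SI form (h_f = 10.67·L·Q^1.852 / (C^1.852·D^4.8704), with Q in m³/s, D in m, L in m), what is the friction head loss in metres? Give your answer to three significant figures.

h_f ≈ 18.1 m

h_f = 10.67·1890·0.362^1.852 / (126^1.852·0.456^4.8704) = 18.13 m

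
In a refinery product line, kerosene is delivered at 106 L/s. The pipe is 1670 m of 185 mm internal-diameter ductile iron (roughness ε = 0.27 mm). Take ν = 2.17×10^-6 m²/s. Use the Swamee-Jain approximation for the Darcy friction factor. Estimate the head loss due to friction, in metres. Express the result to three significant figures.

h_f ≈ 160 m

V = 4Q/(πD²) = 4·0.106/(π·0.185²) = 3.943 m/s
Re = VD/ν = 3.943·0.185/2.17×10^-6 = 3.36×10^5 → turbulent
ε/D = 0.27/185 = 0.00146
Swamee-Jain: f = 0.02239
h_f = f(L/D)V²/(2g) = 0.02239·(1670/0.185)·3.943²/(2·9.81) = 160.2 m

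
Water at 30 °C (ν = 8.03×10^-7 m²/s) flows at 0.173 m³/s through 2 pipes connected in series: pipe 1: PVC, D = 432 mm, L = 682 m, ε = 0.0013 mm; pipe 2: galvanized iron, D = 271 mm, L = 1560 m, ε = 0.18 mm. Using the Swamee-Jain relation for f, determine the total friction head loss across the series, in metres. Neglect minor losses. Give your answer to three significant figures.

H ≈ 49.8 m

Pipe 1: V = 1.180 m/s, Re = 6.35×10^5, ε/D = 3.01×10^-6, f = 0.01261, h_1 = f(L/D)V²/2g = 1.413 m
Pipe 2: V = 2.999 m/s, Re = 1.01×10^6, ε/D = 6.64×10^-4, f = 0.01832, h_2 = f(L/D)V²/2g = 48.34 m
Series → Q common, losses add: H = Σh = 49.76 m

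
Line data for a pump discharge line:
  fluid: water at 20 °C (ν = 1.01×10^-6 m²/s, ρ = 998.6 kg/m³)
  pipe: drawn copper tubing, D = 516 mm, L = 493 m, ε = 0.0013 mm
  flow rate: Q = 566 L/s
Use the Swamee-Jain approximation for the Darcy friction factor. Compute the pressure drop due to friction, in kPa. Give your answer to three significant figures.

V = 4Q/(πD²) = 4·0.566/(π·0.516²) = 2.707 m/s
Re = VD/ν = 2.707·0.516/1.01×10^-6 = 1.38×10^6 → turbulent
ε/D = 0.0013/516 = 2.52×10^-6
Swamee-Jain: f = 0.01108
h_f = f(L/D)V²/(2g) = 0.01108·(493/0.516)·2.707²/(2·9.81) = 3.952 m
Δp = ρg·h_f = 998.6·9.81·3.952 = 38.71 kPa

Δp ≈ 38.7 kPa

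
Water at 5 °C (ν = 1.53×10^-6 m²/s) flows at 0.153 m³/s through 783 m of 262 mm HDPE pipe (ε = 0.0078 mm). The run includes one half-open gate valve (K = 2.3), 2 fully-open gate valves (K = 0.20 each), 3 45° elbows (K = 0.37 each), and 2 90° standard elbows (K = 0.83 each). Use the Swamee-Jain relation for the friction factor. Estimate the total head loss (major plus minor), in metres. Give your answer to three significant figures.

H_L ≈ 18.9 m

V = 4Q/(πD²) = 2.838 m/s; V²/2g = 0.4105 m
Re = 4.86×10^5, ε/D = 2.98×10^-5 → f = 0.01361 (Swamee-Jain)
Major: h_f = f(L/D)·V²/2g = 0.01361·2989·0.4105 = 16.70 m
Minor: ΣK = 5.47; h_m = ΣK·V²/2g = 2.245 m
Total H_L = 16.70 + 2.245 = 18.94 m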